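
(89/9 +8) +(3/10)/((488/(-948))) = 190021/10980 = 17.31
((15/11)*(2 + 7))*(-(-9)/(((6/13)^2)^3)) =24134045/2112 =11427.10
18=18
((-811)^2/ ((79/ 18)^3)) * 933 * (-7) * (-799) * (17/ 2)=170139288582531828/ 493039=345082820187.72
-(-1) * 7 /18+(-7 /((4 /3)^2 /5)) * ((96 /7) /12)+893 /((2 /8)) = 31949 /9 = 3549.89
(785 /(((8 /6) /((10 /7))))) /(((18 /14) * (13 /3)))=150.96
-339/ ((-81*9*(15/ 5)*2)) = 113/ 1458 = 0.08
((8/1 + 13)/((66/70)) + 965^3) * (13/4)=32126099265/11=2920554478.64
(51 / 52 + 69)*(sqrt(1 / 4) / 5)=3639 / 520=7.00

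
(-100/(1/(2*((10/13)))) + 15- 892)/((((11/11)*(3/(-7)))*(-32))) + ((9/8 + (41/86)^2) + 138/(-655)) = -37294574767/503815520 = -74.02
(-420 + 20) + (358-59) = -101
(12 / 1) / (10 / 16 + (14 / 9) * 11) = 864 / 1277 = 0.68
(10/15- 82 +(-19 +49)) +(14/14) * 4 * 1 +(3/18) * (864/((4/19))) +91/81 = 51661/81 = 637.79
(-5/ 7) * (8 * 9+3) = -375/ 7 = -53.57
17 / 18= 0.94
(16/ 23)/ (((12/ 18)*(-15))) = -8/ 115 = -0.07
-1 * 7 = -7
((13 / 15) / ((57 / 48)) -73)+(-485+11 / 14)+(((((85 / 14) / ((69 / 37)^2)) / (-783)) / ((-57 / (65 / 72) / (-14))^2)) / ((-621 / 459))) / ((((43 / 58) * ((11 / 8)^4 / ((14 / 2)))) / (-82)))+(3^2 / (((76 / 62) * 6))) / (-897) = -496138465500497759177533 / 891528222868523980740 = -556.50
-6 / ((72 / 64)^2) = -128 / 27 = -4.74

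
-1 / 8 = -0.12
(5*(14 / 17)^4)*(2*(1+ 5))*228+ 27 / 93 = 16292208969 / 2589151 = 6292.49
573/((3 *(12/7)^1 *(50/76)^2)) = 482657/1875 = 257.42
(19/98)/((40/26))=247/1960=0.13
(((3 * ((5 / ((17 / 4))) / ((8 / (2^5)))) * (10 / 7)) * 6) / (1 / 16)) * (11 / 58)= 1267200 / 3451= 367.20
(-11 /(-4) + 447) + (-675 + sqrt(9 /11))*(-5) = 3820.23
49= 49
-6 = -6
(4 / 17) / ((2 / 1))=2 / 17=0.12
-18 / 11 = -1.64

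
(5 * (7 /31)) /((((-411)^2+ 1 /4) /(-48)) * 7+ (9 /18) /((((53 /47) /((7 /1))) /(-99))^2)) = 2696640 /392183346173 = 0.00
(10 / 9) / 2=5 / 9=0.56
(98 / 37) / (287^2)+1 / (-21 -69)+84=83.99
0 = 0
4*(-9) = -36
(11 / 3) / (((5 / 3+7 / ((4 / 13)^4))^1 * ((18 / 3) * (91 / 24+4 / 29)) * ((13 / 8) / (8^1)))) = 20905984 / 21370723855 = 0.00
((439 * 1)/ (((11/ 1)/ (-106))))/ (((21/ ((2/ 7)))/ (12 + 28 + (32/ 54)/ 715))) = -71868598688/ 31216185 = -2302.29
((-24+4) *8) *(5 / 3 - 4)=373.33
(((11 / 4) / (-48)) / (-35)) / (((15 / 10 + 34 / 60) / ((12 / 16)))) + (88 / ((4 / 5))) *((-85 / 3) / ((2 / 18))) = -1558233567 / 55552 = -28050.00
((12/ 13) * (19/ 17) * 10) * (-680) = -91200/ 13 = -7015.38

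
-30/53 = -0.57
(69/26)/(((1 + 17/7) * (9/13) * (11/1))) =0.10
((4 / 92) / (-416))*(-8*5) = 5 / 1196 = 0.00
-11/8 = -1.38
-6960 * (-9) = 62640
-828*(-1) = 828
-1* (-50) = 50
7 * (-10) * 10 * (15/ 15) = -700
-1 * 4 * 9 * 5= -180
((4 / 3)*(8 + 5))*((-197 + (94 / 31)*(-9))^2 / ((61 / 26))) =65361370568 / 175863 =371660.73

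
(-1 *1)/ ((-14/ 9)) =0.64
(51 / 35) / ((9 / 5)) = 17 / 21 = 0.81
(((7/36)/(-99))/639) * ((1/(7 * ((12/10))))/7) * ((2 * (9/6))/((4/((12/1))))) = -5/10627848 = -0.00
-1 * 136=-136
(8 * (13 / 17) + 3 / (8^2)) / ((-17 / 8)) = -6707 / 2312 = -2.90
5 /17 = 0.29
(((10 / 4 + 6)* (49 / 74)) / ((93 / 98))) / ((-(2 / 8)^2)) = -326536 / 3441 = -94.90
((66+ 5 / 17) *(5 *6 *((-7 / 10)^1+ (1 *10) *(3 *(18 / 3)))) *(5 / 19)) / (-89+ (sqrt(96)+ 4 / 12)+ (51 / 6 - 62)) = -155129983470 / 233901419 - 4364735760 *sqrt(6) / 233901419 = -708.94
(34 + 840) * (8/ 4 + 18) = 17480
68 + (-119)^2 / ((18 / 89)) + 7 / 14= 630781 / 9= 70086.78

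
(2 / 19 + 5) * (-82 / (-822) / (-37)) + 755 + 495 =361162273 / 288933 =1249.99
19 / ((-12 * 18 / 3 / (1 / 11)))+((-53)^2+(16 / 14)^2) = 109061429 / 38808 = 2810.28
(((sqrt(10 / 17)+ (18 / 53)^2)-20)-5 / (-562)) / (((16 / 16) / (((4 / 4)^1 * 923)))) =-28960995921 / 1578658+ 923 * sqrt(170) / 17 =-17637.42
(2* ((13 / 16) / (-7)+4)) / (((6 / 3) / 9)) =3915 / 112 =34.96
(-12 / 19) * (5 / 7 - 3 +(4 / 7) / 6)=184 / 133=1.38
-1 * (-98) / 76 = 49 / 38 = 1.29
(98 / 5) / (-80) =-49 / 200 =-0.24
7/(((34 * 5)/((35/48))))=49/1632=0.03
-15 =-15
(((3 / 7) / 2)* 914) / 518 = 1371 / 3626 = 0.38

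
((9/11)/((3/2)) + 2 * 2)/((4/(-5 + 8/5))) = -85/22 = -3.86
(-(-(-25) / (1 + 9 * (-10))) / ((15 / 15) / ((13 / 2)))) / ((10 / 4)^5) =208 / 11125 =0.02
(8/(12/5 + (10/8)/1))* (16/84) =640/1533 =0.42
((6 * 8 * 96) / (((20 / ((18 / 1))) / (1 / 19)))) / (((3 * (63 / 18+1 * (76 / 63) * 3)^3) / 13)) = 512096256 / 195341185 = 2.62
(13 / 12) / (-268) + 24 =77171 / 3216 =24.00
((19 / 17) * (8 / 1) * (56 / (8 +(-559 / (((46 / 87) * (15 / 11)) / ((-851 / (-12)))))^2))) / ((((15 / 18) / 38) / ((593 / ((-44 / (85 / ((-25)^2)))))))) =-165723328512 / 11971294781140475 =-0.00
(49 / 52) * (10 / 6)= 245 / 156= 1.57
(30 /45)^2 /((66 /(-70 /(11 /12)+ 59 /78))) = -64871 /127413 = -0.51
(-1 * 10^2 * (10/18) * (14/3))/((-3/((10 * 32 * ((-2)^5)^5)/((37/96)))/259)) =-16836271800320000/27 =-623565622234074.07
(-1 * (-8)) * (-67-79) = -1168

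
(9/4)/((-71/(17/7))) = -0.08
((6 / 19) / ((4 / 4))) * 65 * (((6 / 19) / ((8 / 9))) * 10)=26325 / 361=72.92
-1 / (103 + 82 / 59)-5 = -30854 / 6159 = -5.01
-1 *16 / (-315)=16 / 315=0.05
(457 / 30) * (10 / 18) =457 / 54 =8.46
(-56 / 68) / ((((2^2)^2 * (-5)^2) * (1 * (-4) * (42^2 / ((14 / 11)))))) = 1 / 2692800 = 0.00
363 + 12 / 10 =1821 / 5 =364.20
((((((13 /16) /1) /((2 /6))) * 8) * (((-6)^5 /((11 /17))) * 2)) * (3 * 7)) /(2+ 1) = -36088416 /11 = -3280765.09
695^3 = 335702375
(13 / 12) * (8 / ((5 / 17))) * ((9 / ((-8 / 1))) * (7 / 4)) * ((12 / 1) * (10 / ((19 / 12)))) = -83538 / 19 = -4396.74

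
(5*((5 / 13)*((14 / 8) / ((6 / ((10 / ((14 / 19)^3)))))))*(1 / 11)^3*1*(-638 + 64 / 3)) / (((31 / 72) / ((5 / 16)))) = -3965359375 / 841064224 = -4.71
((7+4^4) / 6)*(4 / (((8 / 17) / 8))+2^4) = 3682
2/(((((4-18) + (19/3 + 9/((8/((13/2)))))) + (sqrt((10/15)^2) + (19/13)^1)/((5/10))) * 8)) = 0.06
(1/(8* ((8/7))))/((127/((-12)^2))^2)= 2268/16129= 0.14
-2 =-2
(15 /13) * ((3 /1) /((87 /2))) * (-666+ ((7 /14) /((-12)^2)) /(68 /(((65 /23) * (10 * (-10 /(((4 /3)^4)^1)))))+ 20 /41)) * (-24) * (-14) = -17807.45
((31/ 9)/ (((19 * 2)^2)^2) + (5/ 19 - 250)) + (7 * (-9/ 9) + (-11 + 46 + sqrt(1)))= -4142396993/ 18766224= -220.74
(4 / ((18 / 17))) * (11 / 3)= 374 / 27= 13.85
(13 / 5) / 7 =13 / 35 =0.37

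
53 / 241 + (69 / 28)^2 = 1188953 / 188944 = 6.29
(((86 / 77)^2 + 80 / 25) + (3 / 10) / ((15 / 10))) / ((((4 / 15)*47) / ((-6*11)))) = -1239957 / 50666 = -24.47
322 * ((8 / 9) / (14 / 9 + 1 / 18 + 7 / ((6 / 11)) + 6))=14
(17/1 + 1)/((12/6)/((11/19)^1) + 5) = 2.13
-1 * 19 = -19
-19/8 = -2.38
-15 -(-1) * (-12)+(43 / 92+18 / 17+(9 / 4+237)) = 167173 / 782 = 213.78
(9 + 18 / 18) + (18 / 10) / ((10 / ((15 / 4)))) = 427 / 40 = 10.68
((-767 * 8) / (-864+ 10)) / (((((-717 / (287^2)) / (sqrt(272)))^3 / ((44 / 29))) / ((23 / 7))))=-38526544965012549372928 * sqrt(17) / 652056607197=-243612306857.38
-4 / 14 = -2 / 7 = -0.29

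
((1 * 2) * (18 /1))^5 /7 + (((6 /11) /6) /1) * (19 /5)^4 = 415705872247 /48125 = 8638044.10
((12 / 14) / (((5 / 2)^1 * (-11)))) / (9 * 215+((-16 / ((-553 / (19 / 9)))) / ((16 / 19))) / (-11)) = -2133 / 132418855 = -0.00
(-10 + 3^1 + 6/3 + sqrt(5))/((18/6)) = -5/3 + sqrt(5)/3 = -0.92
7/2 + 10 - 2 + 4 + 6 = 43/2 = 21.50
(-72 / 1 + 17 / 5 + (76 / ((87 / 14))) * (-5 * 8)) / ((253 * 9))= -242641 / 990495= -0.24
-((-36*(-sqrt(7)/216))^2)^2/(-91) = 7/16848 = 0.00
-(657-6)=-651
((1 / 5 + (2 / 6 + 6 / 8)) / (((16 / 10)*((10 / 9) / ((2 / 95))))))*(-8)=-231 / 1900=-0.12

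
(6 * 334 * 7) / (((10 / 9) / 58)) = 732261.60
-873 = -873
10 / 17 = 0.59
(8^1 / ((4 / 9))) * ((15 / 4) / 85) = 27 / 34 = 0.79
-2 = -2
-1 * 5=-5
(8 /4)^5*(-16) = -512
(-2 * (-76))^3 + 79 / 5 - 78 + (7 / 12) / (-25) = 1053523733 / 300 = 3511745.78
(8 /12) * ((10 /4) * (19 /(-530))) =-19 /318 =-0.06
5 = 5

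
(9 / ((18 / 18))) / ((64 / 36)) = 81 / 16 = 5.06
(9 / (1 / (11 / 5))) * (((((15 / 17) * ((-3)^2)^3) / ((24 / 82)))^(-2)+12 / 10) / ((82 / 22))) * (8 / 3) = 25942955877872 / 1526143548375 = 17.00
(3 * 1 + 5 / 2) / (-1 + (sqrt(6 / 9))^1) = -33 / 2-11 * sqrt(6) / 2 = -29.97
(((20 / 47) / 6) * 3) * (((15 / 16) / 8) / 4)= 75 / 12032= 0.01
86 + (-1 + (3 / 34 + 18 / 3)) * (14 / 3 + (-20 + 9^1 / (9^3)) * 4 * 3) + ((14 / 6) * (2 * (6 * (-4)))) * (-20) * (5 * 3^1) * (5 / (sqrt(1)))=76602199 / 459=166889.32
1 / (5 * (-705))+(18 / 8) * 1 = 31721 / 14100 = 2.25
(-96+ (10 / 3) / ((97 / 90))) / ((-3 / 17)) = 51068 / 97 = 526.47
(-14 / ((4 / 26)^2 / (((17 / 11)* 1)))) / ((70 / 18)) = -25857 / 110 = -235.06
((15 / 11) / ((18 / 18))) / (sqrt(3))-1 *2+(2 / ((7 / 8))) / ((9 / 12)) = 5 *sqrt(3) / 11+22 / 21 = 1.83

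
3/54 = 0.06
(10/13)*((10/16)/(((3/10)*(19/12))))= 250/247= 1.01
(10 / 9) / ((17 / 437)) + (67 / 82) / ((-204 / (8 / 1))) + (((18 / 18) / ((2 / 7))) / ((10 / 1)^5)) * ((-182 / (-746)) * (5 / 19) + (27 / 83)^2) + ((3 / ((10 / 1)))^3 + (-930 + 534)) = -11253401600911269551 / 30626255763900000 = -367.44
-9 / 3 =-3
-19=-19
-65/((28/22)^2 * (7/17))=-133705/1372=-97.45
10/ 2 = 5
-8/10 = -4/5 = -0.80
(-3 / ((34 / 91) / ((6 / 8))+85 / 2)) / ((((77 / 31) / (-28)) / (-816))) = -9749376 / 15191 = -641.79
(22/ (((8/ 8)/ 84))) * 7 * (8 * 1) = 103488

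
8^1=8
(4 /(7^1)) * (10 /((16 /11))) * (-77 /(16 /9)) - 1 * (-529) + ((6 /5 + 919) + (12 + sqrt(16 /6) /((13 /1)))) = 1291.17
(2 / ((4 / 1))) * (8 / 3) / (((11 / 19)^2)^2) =521284 / 43923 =11.87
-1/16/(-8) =1/128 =0.01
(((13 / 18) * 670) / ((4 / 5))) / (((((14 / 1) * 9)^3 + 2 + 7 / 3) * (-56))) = -21775 / 4032766752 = -0.00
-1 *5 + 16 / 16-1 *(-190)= 186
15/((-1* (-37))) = 15/37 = 0.41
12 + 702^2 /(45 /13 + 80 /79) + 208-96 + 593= 509404323 /4595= 110860.57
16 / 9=1.78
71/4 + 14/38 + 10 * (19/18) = 19613/684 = 28.67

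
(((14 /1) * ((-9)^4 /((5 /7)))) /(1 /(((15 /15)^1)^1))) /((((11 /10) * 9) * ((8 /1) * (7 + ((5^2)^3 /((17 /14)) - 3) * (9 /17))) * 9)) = 1147041 /43346908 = 0.03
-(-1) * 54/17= 3.18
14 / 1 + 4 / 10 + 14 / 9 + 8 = 1078 / 45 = 23.96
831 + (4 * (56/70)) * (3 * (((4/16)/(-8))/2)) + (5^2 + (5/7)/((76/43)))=569409/665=856.25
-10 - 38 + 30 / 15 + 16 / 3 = -122 / 3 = -40.67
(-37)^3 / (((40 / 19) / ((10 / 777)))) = -26011 / 84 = -309.65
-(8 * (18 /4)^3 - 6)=-723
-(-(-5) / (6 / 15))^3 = -15625 / 8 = -1953.12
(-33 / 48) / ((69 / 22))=-121 / 552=-0.22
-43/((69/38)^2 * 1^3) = -62092/4761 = -13.04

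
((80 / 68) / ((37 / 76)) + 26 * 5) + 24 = 98386 / 629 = 156.42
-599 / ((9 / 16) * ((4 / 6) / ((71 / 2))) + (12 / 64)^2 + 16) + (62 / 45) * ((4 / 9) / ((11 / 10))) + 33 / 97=-918360376843 / 25206175269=-36.43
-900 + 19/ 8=-7181/ 8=-897.62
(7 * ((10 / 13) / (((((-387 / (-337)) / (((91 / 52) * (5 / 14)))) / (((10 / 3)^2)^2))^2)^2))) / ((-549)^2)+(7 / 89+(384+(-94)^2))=3227145865239272185444277588711 / 336714627574987086366091917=9584.22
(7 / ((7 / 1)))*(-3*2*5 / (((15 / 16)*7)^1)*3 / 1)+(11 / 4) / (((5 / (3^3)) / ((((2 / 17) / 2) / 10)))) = -324321 / 23800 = -13.63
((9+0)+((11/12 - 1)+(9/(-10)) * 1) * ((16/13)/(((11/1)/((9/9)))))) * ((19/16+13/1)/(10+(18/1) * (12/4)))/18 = 0.11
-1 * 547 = -547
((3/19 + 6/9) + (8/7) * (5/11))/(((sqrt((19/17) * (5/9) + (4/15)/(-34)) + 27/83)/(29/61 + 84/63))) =-371935105965/238569385208 + 13451247841 * sqrt(39865)/715708155624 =2.19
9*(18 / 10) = 81 / 5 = 16.20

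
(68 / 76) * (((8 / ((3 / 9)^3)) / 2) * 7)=12852 / 19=676.42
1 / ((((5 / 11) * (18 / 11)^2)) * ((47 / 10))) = 1331 / 7614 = 0.17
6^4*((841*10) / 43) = 10899360 / 43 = 253473.49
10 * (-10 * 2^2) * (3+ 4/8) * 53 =-74200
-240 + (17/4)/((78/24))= -3103/13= -238.69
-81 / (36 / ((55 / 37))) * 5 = -2475 / 148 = -16.72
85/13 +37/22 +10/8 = 5417/572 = 9.47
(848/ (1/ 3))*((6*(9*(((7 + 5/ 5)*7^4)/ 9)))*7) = 2052336384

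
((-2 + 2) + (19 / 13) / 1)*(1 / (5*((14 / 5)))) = 19 / 182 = 0.10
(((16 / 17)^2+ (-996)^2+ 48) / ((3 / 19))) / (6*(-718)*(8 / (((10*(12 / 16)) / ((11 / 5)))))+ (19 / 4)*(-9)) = -544742828800 / 880194873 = -618.89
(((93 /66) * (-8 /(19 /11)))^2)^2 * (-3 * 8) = -5674113024 /130321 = -43539.51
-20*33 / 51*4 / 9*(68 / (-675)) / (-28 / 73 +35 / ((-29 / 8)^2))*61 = 15.50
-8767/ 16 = -547.94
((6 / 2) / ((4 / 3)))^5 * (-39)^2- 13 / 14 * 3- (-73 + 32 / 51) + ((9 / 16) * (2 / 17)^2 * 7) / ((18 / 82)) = 545512308653 / 6214656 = 87778.36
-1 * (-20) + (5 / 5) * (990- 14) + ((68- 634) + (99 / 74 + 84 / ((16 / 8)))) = 35027 / 74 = 473.34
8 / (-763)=-8 / 763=-0.01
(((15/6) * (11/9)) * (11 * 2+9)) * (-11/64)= -18755/1152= -16.28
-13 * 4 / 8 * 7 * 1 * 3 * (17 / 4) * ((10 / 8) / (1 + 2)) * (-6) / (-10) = -4641 / 32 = -145.03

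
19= 19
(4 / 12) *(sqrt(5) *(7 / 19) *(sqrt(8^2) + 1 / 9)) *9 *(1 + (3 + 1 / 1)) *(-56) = -143080 *sqrt(5) / 57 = -5612.92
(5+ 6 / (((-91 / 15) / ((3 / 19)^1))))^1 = 8375 / 1729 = 4.84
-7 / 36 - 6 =-6.19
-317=-317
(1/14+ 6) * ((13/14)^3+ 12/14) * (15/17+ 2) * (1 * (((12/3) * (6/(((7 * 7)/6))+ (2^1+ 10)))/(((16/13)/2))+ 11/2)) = 196766995/76832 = 2561.00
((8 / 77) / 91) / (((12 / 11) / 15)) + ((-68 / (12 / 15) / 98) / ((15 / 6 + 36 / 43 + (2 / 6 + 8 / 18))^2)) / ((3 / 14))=-3171814 / 14201915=-0.22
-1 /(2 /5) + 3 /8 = -17 /8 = -2.12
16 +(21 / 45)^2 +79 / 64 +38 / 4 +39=949711 / 14400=65.95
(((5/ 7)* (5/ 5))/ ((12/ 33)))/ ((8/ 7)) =55/ 32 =1.72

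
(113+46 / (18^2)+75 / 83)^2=2351490370849 / 180794916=13006.40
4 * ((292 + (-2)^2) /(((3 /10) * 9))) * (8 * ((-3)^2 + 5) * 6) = 2652160 /9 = 294684.44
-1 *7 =-7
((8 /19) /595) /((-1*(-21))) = 8 /237405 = 0.00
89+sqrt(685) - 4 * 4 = sqrt(685)+73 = 99.17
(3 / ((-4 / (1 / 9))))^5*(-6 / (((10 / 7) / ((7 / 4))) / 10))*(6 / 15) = 49 / 414720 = 0.00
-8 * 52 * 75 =-31200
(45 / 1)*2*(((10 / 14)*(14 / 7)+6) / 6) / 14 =7.96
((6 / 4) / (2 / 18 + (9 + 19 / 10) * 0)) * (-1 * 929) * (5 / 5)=-25083 / 2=-12541.50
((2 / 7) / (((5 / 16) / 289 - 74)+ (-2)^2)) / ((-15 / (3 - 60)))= -175712 / 11328625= -0.02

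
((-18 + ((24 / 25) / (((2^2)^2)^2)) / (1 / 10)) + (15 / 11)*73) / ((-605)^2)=71793 / 322102000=0.00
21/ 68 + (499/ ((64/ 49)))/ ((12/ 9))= 1248345/ 4352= 286.84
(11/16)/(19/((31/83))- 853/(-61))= 20801/1962240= 0.01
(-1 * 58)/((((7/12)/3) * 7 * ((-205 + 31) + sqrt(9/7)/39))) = 27144 * sqrt(7)/1755008843 + 61399728/250715549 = 0.24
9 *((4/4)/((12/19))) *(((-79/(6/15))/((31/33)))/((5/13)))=-1931787/248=-7789.46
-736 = -736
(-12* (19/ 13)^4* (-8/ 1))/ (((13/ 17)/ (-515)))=-109532194080/ 371293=-295002.04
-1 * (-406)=406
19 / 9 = 2.11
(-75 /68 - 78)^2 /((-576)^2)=3214849 /170459136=0.02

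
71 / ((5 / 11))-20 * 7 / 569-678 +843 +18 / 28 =12809201 / 39830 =321.60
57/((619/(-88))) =-5016/619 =-8.10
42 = 42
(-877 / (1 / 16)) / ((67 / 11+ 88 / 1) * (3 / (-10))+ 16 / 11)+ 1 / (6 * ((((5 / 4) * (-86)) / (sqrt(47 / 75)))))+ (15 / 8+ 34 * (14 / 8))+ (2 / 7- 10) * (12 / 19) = 19109449 / 32984- sqrt(141) / 9675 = 579.35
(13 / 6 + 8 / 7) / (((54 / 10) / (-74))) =-25715 / 567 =-45.35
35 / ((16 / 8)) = 35 / 2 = 17.50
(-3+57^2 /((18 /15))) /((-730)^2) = 5409 /1065800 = 0.01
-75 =-75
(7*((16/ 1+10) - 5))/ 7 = 21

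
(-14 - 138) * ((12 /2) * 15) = -13680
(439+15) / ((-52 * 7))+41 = 7235 / 182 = 39.75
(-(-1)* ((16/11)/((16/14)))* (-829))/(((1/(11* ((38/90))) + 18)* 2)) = -110257/3807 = -28.96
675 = 675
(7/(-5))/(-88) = 7/440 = 0.02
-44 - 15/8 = -45.88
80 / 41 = 1.95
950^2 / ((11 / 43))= 3527954.55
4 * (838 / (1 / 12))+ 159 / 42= 563189 / 14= 40227.79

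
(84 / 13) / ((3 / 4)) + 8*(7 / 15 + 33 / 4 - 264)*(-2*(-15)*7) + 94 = -5574054 / 13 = -428773.38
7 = 7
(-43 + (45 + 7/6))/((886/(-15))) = -95/1772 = -0.05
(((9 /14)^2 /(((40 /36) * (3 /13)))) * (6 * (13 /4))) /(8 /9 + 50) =1108809 /1795360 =0.62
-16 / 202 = -8 / 101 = -0.08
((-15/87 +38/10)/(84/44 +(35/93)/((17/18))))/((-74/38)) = -57935218/71767605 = -0.81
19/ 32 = 0.59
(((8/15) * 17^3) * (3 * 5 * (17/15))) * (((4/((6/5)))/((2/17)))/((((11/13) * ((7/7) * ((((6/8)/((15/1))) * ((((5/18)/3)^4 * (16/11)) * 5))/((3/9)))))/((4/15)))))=4960414232.62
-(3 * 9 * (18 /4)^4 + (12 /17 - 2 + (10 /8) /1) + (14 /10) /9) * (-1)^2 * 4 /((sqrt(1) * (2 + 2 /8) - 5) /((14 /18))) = 948631733 /75735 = 12525.67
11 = 11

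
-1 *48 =-48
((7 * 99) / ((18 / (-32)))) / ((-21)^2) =-176 / 63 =-2.79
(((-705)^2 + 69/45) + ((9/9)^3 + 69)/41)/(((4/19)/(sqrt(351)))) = 1451943748 * sqrt(39)/205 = 44231150.24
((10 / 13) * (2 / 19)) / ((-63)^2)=20 / 980343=0.00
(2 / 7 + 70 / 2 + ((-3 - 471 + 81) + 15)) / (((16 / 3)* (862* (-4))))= 7197 / 386176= 0.02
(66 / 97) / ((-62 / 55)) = -1815 / 3007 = -0.60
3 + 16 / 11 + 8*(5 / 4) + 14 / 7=181 / 11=16.45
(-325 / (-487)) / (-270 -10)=-65 / 27272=-0.00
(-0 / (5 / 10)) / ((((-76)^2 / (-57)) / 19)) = 0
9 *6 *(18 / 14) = 486 / 7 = 69.43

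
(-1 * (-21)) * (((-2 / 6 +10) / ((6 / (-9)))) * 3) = -1827 / 2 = -913.50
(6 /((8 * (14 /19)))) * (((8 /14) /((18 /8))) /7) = 38 /1029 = 0.04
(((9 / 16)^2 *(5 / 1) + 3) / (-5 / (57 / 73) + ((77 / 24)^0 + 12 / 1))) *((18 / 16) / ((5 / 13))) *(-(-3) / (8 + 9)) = 1380483 / 3850240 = 0.36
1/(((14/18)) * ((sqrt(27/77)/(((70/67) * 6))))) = 60 * sqrt(231)/67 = 13.61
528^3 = 147197952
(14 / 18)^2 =0.60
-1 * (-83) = 83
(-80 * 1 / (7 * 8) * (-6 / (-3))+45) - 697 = -4584 / 7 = -654.86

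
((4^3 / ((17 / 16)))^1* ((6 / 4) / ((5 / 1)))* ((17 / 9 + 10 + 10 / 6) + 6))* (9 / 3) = 90112 / 85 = 1060.14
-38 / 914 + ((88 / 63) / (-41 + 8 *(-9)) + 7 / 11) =20843434 / 35787213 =0.58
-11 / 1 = -11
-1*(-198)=198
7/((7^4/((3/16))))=3/5488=0.00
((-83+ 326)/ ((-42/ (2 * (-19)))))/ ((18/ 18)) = 1539/ 7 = 219.86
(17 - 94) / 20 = -3.85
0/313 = 0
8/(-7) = -8/7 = -1.14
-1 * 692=-692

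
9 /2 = 4.50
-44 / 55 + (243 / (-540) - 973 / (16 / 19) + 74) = -17323 / 16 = -1082.69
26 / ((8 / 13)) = 169 / 4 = 42.25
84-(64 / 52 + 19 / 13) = 1057 / 13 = 81.31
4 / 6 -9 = -25 / 3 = -8.33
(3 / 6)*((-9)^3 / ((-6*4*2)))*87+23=21877 / 32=683.66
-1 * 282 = -282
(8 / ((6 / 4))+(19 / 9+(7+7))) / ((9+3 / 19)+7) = 3667 / 2763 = 1.33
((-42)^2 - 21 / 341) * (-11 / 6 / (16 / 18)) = -1804509 / 496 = -3638.12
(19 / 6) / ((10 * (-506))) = -19 / 30360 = -0.00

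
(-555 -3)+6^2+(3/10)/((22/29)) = -114753/220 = -521.60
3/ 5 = 0.60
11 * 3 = 33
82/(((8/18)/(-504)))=-92988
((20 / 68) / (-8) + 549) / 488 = 74659 / 66368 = 1.12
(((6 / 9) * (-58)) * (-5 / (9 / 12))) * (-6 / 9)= -4640 / 27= -171.85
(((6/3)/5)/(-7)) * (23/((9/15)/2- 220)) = 92/15379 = 0.01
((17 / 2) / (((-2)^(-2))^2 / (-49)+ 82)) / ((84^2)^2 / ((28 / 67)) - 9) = 6664 / 7658734993065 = 0.00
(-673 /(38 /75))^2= 2547725625 /1444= 1764352.93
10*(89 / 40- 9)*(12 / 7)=-813 / 7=-116.14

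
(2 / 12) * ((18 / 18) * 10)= 5 / 3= 1.67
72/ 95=0.76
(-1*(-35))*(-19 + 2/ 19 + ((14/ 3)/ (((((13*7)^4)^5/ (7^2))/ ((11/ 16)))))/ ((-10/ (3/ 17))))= -2158574704012181943214829109114346798329889/ 3264060435832189170002527104908284056368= -661.32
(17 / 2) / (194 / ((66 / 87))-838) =-187 / 12810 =-0.01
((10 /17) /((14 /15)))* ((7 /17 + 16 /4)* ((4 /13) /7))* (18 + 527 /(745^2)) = 8991879300 /4087048693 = 2.20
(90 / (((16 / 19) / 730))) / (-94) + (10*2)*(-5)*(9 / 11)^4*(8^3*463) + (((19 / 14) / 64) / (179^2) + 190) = -209874213951867057507 / 19755256377472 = -10623715.02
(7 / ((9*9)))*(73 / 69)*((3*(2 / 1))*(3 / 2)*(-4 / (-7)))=292 / 621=0.47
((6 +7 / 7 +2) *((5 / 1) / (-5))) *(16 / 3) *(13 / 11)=-624 / 11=-56.73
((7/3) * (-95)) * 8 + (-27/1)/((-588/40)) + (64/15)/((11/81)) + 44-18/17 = -233263028/137445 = -1697.14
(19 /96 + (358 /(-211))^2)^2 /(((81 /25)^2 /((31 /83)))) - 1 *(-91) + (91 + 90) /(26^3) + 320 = 8989983476541001616892547 /21854983066223383305216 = 411.35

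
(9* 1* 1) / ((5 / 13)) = 117 / 5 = 23.40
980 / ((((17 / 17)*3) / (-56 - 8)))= -62720 / 3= -20906.67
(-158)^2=24964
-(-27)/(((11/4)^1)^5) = 27648/161051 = 0.17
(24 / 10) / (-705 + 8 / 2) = -12 / 3505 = -0.00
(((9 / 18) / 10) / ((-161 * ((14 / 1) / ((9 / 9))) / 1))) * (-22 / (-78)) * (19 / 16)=-209 / 28129920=-0.00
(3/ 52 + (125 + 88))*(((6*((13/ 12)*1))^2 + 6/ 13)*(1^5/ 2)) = 24606459/ 5408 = 4550.01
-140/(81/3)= -140/27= -5.19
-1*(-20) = 20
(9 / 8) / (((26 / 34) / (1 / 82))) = 153 / 8528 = 0.02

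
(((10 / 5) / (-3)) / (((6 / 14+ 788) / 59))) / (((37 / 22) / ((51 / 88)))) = -7021 / 408406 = -0.02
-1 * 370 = -370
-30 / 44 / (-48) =0.01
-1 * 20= -20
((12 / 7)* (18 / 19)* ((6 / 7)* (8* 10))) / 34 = 51840 / 15827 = 3.28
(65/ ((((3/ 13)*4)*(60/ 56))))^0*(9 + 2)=11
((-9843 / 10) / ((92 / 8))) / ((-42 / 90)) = 29529 / 161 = 183.41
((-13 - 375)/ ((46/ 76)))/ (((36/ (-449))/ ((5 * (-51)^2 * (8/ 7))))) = 19131961840/ 161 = 118832061.12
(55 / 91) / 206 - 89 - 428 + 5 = -9597897 / 18746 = -512.00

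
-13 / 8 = -1.62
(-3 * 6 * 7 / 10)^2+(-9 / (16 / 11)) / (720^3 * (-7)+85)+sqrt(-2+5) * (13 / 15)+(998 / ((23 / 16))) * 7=13 * sqrt(3) / 15+24126521805926921 / 4807434083600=5020.09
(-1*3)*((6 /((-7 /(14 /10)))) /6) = 3 /5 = 0.60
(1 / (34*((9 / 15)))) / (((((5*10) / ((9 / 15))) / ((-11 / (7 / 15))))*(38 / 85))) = -33 / 1064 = -0.03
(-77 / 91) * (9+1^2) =-110 / 13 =-8.46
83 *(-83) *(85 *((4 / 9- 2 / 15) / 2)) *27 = -2459373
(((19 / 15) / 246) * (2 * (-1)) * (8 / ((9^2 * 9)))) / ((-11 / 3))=0.00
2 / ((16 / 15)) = 15 / 8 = 1.88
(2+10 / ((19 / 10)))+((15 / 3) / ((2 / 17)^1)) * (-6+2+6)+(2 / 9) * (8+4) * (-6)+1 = 1468 / 19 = 77.26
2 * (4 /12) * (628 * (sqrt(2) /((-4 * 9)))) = -314 * sqrt(2) /27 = -16.45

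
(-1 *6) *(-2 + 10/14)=54/7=7.71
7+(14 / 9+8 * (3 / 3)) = 149 / 9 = 16.56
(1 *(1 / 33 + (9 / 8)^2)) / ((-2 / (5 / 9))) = -13685 / 38016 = -0.36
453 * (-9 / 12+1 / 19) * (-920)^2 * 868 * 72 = -317498703782400 / 19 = -16710458093810.53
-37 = -37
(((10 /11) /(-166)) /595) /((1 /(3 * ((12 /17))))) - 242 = -446973794 /1846999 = -242.00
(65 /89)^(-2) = 7921 /4225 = 1.87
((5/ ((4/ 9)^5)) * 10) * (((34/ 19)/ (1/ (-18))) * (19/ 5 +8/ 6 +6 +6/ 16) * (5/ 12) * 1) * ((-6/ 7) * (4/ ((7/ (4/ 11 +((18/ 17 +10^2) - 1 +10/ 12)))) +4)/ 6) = 82540858806225/ 20973568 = 3935470.53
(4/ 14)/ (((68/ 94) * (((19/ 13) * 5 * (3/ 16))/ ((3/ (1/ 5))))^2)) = 2033408/ 42959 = 47.33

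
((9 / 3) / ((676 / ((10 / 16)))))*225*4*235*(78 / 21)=793125 / 364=2178.91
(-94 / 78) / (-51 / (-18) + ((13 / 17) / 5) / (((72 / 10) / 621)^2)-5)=-12784 / 12046151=-0.00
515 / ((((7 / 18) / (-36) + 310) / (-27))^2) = 157646658240 / 40349962129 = 3.91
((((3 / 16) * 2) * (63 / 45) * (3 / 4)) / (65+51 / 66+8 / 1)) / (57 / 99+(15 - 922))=-7623 / 1294591360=-0.00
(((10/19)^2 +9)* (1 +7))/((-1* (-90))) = 0.82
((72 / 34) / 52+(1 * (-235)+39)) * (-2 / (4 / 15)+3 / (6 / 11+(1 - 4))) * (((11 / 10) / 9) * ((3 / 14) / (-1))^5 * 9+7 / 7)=36549549770833 / 21394638720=1708.35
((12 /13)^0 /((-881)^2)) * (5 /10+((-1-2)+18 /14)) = -17 /10866254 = -0.00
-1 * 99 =-99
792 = 792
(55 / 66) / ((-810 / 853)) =-853 / 972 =-0.88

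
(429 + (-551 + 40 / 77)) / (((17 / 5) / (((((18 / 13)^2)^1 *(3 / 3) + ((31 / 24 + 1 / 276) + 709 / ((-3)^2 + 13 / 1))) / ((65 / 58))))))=-1644193364999 / 1455191738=-1129.88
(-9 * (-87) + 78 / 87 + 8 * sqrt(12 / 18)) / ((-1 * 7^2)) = -22733 / 1421 - 8 * sqrt(6) / 147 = -16.13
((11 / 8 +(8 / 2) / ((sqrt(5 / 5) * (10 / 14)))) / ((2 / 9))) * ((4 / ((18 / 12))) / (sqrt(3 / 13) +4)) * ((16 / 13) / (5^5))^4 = 109707264 / 214760303497314453125 - 27426816 * sqrt(39) / 2791883945465087890625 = 0.00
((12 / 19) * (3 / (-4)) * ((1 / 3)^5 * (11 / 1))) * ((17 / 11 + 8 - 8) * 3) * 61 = -1037 / 171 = -6.06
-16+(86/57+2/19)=-820/57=-14.39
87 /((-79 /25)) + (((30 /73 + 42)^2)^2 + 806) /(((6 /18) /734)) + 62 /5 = 79933052618311184123 /11217305195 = 7125869469.43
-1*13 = -13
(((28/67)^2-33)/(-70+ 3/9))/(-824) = -0.00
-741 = -741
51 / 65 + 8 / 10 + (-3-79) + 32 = -3147 / 65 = -48.42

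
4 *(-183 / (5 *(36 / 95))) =-1159 / 3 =-386.33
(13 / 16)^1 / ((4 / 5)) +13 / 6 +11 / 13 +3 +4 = 27527 / 2496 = 11.03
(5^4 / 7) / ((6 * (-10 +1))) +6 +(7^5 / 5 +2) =6365041 / 1890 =3367.75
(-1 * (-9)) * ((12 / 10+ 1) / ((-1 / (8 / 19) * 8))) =-1.04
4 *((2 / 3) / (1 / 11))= 88 / 3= 29.33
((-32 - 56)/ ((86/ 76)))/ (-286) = 152/ 559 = 0.27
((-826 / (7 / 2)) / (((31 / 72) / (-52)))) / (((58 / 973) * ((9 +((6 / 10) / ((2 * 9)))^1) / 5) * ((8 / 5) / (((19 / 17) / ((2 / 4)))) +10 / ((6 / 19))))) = 18376669584000 / 2248452041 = 8173.03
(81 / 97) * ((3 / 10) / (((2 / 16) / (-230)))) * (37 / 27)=-61272 / 97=-631.67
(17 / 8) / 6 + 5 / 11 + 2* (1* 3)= 3595 / 528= 6.81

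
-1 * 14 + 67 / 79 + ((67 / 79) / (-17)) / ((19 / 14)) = -336535 / 25517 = -13.19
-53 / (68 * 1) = -53 / 68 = -0.78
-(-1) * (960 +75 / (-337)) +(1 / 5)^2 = 8086462 / 8425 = 959.82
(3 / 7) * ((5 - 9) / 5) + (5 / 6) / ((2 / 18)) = 7.16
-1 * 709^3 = -356400829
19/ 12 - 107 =-1265/ 12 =-105.42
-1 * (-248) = 248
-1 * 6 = -6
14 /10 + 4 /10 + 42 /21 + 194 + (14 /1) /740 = 73193 /370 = 197.82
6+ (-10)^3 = -994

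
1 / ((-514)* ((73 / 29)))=-29 / 37522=-0.00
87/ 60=29/ 20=1.45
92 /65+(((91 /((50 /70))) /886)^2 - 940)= -239449904843 /255123700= -938.56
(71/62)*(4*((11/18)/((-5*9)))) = -781/12555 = -0.06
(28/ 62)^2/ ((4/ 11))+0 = 539/ 961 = 0.56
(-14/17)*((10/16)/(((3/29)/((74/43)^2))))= -1389535/94299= -14.74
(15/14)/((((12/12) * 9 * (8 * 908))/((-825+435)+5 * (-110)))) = -1175/76272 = -0.02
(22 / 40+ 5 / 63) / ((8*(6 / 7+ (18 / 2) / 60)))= 793 / 10152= 0.08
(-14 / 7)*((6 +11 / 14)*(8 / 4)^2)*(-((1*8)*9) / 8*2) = 6840 / 7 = 977.14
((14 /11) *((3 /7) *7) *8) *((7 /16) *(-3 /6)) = -147 /22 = -6.68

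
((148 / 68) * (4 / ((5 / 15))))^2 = 197136 / 289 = 682.13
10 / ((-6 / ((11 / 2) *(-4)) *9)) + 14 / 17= 2248 / 459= 4.90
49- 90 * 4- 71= -382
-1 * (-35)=35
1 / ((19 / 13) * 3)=13 / 57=0.23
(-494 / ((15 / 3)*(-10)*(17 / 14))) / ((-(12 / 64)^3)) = -14163968 / 11475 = -1234.33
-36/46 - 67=-1559/23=-67.78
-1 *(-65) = 65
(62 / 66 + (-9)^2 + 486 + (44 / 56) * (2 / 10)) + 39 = 1402393 / 2310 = 607.10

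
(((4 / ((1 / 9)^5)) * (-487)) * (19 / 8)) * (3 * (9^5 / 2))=-96789648187359 / 4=-24197412046839.75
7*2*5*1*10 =700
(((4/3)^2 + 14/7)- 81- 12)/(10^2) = -803/900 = -0.89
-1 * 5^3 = -125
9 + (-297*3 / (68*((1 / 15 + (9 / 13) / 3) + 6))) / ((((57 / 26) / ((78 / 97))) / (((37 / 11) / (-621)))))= 7967872881 / 884912764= 9.00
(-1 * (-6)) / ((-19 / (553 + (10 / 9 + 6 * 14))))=-11486 / 57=-201.51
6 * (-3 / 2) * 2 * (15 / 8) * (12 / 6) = -135 / 2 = -67.50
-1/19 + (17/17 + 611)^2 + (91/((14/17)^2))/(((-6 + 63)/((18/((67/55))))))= 6675742135/17822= 374578.73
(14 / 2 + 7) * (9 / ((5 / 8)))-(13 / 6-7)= 6193 / 30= 206.43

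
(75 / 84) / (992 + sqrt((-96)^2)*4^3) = 25 / 199808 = 0.00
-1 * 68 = -68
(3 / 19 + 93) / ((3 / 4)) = 2360 / 19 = 124.21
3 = 3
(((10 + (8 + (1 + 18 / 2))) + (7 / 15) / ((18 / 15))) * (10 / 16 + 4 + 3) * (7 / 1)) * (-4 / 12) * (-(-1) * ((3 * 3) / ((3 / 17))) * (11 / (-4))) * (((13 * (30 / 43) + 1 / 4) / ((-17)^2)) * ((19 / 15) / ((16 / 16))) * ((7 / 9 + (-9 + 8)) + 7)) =4459215065459 / 227370240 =19612.13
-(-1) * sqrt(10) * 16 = 16 * sqrt(10) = 50.60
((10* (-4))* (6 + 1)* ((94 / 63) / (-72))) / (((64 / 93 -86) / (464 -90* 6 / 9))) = -2943140 / 107109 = -27.48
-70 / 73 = -0.96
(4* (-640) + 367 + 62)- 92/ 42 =-44797/ 21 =-2133.19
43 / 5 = 8.60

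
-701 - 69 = -770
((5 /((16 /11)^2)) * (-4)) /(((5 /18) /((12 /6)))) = -1089 /16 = -68.06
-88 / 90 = -44 / 45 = -0.98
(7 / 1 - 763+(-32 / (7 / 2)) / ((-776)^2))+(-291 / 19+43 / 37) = -35659414437 / 46301689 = -770.15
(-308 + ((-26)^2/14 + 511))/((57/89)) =156551/399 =392.36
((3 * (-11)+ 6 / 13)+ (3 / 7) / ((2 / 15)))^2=28483569 / 33124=859.91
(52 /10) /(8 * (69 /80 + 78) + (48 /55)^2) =31460 /3821553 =0.01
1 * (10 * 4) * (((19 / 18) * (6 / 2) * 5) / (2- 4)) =-950 / 3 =-316.67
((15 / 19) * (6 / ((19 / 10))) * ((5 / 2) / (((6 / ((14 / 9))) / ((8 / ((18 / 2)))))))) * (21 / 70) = 1400 / 3249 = 0.43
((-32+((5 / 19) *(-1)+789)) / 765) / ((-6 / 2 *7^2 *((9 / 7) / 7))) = -14378 / 392445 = -0.04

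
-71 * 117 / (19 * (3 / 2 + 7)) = -16614 / 323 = -51.44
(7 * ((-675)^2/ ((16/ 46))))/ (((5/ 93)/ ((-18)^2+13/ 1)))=459807728625/ 8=57475966078.12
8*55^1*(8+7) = 6600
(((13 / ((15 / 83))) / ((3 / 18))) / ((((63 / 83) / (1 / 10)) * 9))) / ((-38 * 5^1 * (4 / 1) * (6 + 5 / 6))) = -89557 / 73615500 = -0.00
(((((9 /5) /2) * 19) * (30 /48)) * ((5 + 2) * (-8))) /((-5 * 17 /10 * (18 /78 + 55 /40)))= 124488 /2839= 43.85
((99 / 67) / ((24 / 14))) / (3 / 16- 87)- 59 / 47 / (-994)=-12558905 / 1449239078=-0.01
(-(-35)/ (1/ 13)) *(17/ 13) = 595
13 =13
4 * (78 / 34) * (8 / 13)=96 / 17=5.65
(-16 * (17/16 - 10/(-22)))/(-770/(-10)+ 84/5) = -1335/5159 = -0.26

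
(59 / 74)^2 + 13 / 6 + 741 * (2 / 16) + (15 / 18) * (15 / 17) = 53711837 / 558552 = 96.16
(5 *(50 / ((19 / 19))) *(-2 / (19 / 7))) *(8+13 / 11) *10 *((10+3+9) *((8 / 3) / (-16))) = 3535000 / 57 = 62017.54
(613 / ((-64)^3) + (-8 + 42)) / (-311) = -8912283 / 81526784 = -0.11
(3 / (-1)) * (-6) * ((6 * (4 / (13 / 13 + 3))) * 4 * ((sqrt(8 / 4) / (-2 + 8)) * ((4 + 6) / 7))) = 720 * sqrt(2) / 7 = 145.46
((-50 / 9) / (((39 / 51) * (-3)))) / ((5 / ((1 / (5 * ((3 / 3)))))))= 34 / 351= 0.10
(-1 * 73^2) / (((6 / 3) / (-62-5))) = 357043 / 2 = 178521.50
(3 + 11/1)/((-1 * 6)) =-7/3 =-2.33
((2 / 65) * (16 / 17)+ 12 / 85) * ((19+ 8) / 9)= 564 / 1105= 0.51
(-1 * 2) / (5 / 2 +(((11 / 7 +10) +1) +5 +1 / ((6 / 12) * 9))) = -252 / 2557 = -0.10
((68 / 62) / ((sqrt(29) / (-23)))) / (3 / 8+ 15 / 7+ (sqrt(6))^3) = -4904704 * sqrt(174) / 197029335+ 2058224 * sqrt(29) / 197029335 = -0.27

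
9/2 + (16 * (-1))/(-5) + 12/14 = 599/70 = 8.56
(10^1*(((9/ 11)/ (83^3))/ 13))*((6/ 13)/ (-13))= -540/ 13818376429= -0.00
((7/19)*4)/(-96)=-7/456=-0.02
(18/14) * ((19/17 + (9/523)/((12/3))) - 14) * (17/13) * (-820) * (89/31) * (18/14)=676845620775/10327681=65537.04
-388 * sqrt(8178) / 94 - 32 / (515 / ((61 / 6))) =-194 * sqrt(8178) / 47 - 976 / 1545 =-373.91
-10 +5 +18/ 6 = -2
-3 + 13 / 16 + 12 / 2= 61 / 16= 3.81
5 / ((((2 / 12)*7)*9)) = 10 / 21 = 0.48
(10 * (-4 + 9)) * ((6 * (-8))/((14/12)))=-14400/7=-2057.14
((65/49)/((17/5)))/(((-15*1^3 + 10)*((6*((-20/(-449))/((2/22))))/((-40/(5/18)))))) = 35022/9163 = 3.82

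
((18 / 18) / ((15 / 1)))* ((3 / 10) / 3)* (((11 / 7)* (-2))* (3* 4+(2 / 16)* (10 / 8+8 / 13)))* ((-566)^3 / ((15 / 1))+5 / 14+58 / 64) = 324806238839423 / 104832000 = 3098350.11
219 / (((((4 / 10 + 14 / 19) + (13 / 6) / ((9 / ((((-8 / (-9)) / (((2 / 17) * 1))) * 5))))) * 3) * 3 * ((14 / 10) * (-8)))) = -2808675 / 13226864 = -0.21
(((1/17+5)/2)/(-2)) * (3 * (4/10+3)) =-129/10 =-12.90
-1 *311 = -311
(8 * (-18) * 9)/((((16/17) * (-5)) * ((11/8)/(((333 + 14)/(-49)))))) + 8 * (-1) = -3844112/2695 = -1426.39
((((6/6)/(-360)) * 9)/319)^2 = 1/162817600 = 0.00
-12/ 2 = -6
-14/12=-7/6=-1.17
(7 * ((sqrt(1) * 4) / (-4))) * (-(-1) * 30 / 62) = -105 / 31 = -3.39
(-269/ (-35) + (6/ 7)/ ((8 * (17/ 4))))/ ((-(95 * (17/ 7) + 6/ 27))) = -41292/ 1236665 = -0.03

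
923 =923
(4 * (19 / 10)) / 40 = 0.19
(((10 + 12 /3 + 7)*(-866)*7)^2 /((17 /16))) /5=259292787264 /85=3050503379.58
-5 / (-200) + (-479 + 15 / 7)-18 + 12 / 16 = -494.08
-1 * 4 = -4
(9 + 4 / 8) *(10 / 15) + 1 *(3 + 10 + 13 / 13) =20.33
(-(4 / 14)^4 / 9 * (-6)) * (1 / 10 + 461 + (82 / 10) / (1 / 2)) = 15280 / 7203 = 2.12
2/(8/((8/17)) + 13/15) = 15/134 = 0.11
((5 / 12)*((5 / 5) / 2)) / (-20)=-1 / 96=-0.01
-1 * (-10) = 10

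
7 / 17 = 0.41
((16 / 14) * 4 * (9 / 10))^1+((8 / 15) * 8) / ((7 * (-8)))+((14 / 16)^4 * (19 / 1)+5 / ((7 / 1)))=6833899 / 430080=15.89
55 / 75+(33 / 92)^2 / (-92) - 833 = -9721157327 / 11680320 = -832.27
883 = 883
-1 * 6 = -6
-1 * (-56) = 56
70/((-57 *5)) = -14/57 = -0.25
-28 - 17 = -45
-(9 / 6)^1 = -3 / 2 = -1.50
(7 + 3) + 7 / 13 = 10.54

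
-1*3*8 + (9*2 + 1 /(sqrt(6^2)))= -35 /6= -5.83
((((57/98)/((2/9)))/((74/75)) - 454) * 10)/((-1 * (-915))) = -6546341/1327116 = -4.93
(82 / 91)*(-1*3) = -246 / 91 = -2.70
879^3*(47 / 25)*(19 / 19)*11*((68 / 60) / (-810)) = -221076370273 / 11250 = -19651232.91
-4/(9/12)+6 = 2/3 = 0.67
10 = 10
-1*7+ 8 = 1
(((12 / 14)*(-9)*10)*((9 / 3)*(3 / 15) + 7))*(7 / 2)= -2052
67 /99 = 0.68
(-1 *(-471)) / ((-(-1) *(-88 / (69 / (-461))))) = 32499 / 40568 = 0.80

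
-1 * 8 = -8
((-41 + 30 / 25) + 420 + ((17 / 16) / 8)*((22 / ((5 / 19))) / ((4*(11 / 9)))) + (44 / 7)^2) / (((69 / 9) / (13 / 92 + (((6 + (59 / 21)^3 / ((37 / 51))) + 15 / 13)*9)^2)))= 22916984687664940455158349 / 3612435536287585280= 6343915.19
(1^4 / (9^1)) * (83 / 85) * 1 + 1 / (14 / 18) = 7466 / 5355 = 1.39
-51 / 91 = -0.56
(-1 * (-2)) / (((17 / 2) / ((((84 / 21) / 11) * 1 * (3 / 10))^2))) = 144 / 51425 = 0.00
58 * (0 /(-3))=0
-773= -773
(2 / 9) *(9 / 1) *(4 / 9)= 8 / 9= 0.89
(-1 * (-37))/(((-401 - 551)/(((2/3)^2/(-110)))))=37/235620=0.00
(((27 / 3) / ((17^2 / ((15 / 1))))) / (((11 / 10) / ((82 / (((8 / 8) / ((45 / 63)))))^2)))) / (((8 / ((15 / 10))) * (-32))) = -85100625 / 9969344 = -8.54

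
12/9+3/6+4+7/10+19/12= 487/60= 8.12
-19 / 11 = -1.73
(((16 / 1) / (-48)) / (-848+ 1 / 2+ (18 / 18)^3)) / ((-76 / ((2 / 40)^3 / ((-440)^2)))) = -1 / 298921497600000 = -0.00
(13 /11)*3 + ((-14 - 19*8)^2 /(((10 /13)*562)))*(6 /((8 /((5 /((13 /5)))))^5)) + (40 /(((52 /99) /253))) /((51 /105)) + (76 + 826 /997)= 974429344314518210353 /24515256031625216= 39747.88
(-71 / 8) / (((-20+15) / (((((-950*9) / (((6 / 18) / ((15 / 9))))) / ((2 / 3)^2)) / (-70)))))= 546345 / 224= 2439.04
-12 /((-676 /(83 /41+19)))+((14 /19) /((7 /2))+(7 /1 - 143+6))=-17037780 /131651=-129.42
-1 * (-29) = 29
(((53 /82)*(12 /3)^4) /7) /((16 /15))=6360 /287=22.16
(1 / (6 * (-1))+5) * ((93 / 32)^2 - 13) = -135227 / 6144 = -22.01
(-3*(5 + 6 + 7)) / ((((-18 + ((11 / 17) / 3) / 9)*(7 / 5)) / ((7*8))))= 991440 / 8251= 120.16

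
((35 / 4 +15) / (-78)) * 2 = -95 / 156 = -0.61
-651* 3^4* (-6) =316386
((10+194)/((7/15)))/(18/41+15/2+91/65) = 1254600/26803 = 46.81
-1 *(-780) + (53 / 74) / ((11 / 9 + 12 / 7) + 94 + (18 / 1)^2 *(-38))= 44418364941 / 56946626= 780.00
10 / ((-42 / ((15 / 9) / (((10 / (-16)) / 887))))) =35480 / 63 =563.17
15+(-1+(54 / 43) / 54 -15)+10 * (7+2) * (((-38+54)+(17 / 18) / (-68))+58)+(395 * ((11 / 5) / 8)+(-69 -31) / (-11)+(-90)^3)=-2732897549 / 3784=-722224.51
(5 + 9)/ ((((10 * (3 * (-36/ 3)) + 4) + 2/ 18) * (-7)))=18/ 3203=0.01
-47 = -47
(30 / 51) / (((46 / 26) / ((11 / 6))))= 715 / 1173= 0.61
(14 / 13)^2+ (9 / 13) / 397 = 77929 / 67093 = 1.16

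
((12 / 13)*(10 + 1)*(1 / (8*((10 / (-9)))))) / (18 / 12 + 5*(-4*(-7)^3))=-297 / 1783990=-0.00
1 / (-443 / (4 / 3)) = -4 / 1329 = -0.00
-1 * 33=-33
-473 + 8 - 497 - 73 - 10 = -1045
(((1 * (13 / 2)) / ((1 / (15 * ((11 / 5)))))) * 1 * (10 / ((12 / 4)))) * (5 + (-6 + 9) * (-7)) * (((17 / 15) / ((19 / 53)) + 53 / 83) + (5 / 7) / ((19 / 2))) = -1468131808 / 33117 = -44331.67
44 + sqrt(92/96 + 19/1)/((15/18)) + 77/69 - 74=-1993/69 + sqrt(2874)/10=-23.52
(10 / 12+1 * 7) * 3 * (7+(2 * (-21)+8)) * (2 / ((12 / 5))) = -2115 / 4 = -528.75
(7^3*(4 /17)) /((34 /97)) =66542 /289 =230.25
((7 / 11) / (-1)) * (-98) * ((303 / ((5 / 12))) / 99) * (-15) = -831432 / 121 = -6871.34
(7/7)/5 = 1/5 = 0.20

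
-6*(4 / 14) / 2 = -6 / 7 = -0.86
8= 8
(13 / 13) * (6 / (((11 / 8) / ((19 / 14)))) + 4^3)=5384 / 77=69.92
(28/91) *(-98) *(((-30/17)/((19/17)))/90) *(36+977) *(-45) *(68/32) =-12657435/247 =-51244.68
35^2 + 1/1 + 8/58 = 35558/29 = 1226.14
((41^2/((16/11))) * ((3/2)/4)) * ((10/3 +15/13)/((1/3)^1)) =9707775/1664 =5834.00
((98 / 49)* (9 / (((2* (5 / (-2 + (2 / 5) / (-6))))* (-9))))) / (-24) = -31 / 1800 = -0.02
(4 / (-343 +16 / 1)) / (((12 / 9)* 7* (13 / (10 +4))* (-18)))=1 / 12753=0.00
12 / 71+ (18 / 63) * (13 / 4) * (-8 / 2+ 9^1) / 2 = 4951 / 1988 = 2.49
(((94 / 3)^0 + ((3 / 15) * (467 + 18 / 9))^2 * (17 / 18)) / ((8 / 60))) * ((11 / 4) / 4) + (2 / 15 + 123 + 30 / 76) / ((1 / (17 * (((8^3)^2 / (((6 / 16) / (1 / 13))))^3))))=353288205576964365611731949 / 1081978560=326520523268930916.35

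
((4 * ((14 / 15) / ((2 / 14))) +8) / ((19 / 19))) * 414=70656 / 5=14131.20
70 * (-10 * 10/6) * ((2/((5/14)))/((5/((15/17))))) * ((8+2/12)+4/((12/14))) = -754600/51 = -14796.08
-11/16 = -0.69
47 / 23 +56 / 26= 4.20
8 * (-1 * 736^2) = -4333568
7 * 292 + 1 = 2045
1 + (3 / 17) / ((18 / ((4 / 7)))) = 359 / 357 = 1.01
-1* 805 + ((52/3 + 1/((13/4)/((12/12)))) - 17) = -31370/39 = -804.36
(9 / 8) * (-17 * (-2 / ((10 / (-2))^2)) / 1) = 153 / 100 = 1.53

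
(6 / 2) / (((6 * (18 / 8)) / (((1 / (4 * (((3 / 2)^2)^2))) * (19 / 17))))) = 0.01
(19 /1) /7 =19 /7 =2.71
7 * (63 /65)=441 /65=6.78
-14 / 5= -2.80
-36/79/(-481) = 36/37999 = 0.00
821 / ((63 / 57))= 15599 / 21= 742.81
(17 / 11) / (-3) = -17 / 33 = -0.52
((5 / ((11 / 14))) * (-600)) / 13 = -42000 / 143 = -293.71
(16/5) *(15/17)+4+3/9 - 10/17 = 6.57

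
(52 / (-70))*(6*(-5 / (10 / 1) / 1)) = 78 / 35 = 2.23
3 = 3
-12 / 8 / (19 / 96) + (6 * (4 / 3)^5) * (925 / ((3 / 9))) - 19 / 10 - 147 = 359133263 / 5130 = 70006.48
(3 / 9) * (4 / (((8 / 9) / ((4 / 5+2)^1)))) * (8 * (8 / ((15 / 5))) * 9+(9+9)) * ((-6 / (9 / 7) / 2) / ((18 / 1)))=-343 / 3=-114.33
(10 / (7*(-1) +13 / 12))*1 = -120 / 71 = -1.69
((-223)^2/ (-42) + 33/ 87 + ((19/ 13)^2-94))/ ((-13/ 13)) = 262553201/ 205842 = 1275.51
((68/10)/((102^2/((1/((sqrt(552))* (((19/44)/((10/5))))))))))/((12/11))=121* sqrt(138)/12034980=0.00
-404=-404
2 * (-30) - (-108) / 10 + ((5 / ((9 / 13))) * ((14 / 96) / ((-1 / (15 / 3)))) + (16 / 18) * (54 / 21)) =-788969 / 15120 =-52.18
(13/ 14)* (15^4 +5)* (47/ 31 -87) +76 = -872085258/ 217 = -4018826.07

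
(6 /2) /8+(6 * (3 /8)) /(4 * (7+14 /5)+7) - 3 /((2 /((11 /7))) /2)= -2643 /616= -4.29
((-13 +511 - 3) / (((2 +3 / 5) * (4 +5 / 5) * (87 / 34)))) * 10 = 148.81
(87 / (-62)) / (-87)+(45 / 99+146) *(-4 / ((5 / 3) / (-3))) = 3595807 / 3410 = 1054.49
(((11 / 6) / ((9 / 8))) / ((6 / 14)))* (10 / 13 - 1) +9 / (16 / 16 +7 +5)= -5 / 27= -0.19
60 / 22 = 30 / 11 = 2.73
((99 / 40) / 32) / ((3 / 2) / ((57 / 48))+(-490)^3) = -1881 / 2861223649280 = -0.00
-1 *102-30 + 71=-61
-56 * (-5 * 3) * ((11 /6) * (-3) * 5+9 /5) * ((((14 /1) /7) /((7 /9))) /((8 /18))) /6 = -20817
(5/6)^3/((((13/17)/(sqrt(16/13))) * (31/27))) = 2125 * sqrt(13)/10478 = 0.73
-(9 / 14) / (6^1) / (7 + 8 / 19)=-19 / 1316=-0.01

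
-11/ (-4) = 11/ 4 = 2.75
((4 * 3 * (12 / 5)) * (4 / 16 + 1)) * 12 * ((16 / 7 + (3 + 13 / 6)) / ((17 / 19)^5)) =55801367064 / 9938999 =5614.39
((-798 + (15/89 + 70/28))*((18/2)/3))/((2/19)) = -8069433/356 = -22666.95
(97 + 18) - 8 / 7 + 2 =811 / 7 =115.86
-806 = -806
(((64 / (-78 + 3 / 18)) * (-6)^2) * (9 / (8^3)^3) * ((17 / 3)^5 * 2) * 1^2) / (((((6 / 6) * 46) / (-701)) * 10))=995319757 / 28156887040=0.04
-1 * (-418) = 418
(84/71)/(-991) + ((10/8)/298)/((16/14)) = 1661611/670962496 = 0.00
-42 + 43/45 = -1847/45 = -41.04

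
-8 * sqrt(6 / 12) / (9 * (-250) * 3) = 2 * sqrt(2) / 3375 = 0.00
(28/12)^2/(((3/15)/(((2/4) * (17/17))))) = 245/18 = 13.61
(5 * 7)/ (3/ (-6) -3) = -10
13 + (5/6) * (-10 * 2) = -11/3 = -3.67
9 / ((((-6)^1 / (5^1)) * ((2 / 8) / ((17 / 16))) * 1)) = -255 / 8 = -31.88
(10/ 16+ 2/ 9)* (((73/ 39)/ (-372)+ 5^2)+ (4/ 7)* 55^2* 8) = 85821680129/ 7312032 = 11737.05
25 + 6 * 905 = 5455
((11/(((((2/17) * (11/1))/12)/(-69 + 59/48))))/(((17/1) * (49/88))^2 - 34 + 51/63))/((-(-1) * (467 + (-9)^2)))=-16531746/73932461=-0.22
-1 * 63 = -63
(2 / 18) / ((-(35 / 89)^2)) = -7921 / 11025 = -0.72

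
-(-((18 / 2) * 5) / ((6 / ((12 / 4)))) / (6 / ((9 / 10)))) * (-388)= -2619 / 2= -1309.50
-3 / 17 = -0.18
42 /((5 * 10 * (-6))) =-7 /50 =-0.14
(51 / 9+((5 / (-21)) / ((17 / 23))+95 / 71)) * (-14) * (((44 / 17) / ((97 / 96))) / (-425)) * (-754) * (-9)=3236803435008 / 845895775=3826.48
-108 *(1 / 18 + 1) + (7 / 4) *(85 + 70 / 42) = 113 / 3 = 37.67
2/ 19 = 0.11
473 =473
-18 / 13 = -1.38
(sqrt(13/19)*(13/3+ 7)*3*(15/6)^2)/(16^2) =425*sqrt(247)/9728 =0.69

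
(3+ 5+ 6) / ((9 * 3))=14 / 27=0.52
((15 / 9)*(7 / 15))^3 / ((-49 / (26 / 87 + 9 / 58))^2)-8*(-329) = 406639868737 / 154498428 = 2632.00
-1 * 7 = -7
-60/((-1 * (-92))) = -15/23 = -0.65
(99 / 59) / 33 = 3 / 59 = 0.05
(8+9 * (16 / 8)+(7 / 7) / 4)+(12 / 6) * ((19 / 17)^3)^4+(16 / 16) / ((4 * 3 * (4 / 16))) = 238976051733881623 / 6991466846757132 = 34.18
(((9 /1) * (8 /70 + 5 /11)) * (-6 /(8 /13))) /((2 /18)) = -691821 /1540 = -449.23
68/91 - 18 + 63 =4163/91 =45.75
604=604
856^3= 627222016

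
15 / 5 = 3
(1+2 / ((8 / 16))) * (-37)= -185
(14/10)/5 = 0.28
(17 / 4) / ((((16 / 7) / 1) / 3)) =357 / 64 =5.58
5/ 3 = 1.67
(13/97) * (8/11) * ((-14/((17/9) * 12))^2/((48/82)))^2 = 472221477/11406964096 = 0.04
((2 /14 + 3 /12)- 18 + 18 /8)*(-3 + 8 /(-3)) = 3655 /42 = 87.02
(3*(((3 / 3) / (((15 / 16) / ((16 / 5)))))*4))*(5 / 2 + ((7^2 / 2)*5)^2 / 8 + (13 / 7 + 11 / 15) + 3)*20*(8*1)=6481724416 / 525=12346141.74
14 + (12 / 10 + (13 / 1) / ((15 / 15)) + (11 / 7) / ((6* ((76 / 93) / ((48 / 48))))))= 151729 / 5320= 28.52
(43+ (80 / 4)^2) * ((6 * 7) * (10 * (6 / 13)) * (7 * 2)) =15629040 / 13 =1202233.85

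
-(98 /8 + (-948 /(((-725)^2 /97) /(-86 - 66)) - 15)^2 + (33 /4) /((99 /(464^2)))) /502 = -59968432076603503 /1664320603125000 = -36.03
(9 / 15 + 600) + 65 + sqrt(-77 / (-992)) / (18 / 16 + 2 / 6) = 3 * sqrt(4774) / 1085 + 3328 / 5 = 665.79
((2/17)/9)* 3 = 2/51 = 0.04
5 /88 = 0.06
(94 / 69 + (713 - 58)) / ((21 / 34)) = 1539826 / 1449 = 1062.68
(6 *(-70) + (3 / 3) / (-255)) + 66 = -354.00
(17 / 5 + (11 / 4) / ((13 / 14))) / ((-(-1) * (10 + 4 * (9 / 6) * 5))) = 827 / 5200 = 0.16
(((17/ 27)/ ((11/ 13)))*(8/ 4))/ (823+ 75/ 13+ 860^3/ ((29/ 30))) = 83317/ 36837229638231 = 0.00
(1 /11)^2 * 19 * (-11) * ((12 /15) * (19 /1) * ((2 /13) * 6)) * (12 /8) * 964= -25056288 /715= -35043.76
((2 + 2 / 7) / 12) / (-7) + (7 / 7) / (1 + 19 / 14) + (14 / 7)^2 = 2370 / 539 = 4.40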